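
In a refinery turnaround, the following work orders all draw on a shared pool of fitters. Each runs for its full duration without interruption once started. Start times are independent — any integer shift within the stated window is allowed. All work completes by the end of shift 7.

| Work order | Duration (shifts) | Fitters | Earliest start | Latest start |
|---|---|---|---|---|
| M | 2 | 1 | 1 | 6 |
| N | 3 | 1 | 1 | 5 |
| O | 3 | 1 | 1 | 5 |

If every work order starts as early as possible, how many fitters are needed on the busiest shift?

3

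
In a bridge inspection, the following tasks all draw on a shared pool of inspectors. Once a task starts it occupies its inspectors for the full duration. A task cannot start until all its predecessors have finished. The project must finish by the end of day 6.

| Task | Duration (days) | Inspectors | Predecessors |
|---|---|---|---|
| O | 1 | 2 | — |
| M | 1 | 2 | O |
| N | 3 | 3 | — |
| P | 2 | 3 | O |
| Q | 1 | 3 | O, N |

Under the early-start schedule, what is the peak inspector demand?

8

Early-start schedule: O@1, M@2, N@1, P@2, Q@4.
Load per day: day 1: 5, day 2: 8, day 3: 6, day 4: 3, day 5: 0, day 6: 0.
Peak is 8.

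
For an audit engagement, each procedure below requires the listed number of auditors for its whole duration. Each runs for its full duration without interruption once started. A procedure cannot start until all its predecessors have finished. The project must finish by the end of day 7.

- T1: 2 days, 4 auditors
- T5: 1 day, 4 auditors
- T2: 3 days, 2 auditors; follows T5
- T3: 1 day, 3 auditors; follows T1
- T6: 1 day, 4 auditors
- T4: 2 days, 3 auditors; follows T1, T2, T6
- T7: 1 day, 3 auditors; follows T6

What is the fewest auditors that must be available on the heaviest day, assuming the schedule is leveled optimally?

Early-start (T1@1, T5@1, T2@2, T3@3, T6@1, T4@5, T7@2) gives peak 12: d1:12  d2:9  d3:5  d4:2  d5:3  d6:3  d7:0.
Shift T1→2, T3→4, T6→5, T4→6, T7→6.
Schedule T1@2, T5@1, T2@2, T3@4, T6@5, T4@6, T7@6: d1:4  d2:6  d3:6  d4:5  d5:4  d6:6  d7:3 — peak 6.

6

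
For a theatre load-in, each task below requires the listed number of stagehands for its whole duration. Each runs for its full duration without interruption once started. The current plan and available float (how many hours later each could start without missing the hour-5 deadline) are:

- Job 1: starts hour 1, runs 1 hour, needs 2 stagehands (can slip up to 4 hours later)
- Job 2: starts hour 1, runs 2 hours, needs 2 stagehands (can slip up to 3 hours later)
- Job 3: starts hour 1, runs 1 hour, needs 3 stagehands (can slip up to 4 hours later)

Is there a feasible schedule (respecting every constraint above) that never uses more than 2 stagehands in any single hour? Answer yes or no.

no

The minimum achievable peak is 3; 2 < 3, so no feasible schedule stays within the cap.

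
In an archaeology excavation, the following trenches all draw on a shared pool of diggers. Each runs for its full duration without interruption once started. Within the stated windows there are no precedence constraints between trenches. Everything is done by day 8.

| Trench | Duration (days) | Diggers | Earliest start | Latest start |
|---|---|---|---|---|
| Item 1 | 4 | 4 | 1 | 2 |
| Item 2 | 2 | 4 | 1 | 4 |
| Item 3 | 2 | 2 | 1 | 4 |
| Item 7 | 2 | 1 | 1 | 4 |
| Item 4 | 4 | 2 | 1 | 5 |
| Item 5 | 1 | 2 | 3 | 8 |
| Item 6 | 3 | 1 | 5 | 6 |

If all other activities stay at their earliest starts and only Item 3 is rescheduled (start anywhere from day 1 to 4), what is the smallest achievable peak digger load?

11

Item 3@1: d1:13  d2:13  d3:8  d4:6  d5:1  d6:1  d7:1  d8:0 → peak 13
Item 3@2: d1:11  d2:13  d3:10  d4:6  d5:1  d6:1  d7:1  d8:0 → peak 13
Item 3@3: d1:11  d2:11  d3:10  d4:8  d5:1  d6:1  d7:1  d8:0 → peak 11
Item 3@4: d1:11  d2:11  d3:8  d4:8  d5:3  d6:1  d7:1  d8:0 → peak 11
Best is Item 3@3, peak 11.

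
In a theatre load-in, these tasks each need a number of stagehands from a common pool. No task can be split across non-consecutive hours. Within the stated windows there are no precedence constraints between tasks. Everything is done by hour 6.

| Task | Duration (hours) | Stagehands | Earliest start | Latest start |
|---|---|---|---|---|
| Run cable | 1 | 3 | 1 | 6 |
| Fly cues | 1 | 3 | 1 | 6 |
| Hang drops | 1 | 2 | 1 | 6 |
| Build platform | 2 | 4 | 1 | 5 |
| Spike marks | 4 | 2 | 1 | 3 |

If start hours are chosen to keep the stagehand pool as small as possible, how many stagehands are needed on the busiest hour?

Early-start (Run cable@1, Fly cues@1, Hang drops@1, Build platform@1, Spike marks@1) gives peak 14: h1:14  h2:6  h3:2  h4:2  h5:0  h6:0.
Shift Fly cues→2, Hang drops→3, Build platform→5.
Schedule Run cable@1, Fly cues@2, Hang drops@3, Build platform@5, Spike marks@1: h1:5  h2:5  h3:4  h4:2  h5:4  h6:4 — peak 5.

5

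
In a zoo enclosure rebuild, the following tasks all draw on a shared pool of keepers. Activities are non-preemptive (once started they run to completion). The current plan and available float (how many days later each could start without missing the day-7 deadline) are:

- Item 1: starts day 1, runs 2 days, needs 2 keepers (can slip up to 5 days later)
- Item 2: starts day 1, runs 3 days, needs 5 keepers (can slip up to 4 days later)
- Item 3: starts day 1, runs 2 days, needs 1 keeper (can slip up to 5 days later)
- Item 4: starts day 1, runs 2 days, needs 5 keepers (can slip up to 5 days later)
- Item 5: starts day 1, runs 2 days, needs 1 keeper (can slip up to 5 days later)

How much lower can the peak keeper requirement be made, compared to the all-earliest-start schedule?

Early-start peak: d1:14  d2:14  d3:5  d4:0  d5:0  d6:0  d7:0 ⇒ 14.
Leveled (Item 1@1, Item 2@3, Item 3@1, Item 4@6, Item 5@1): d1:4  d2:4  d3:5  d4:5  d5:5  d6:5  d7:5 ⇒ 5.
Reduction 14 − 5 = 9.

9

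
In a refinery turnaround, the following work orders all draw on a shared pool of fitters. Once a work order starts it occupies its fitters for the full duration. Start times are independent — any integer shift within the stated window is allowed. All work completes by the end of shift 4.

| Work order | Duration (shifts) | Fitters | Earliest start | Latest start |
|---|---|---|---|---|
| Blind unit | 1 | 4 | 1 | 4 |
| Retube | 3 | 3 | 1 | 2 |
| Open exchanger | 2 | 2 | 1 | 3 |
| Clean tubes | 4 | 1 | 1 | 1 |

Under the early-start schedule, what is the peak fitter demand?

Early-start schedule: Blind unit@1, Retube@1, Open exchanger@1, Clean tubes@1.
Load per shift: shift 1: 10, shift 2: 6, shift 3: 4, shift 4: 1.
Peak is 10.

10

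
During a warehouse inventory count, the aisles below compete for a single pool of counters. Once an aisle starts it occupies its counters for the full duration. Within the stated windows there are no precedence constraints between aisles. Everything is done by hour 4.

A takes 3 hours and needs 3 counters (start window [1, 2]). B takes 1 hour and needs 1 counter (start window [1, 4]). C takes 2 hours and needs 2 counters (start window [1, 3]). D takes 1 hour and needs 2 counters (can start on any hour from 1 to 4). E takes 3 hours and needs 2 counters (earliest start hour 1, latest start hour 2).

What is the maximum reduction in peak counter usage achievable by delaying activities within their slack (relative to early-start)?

3

Early-start peak: h1:10  h2:7  h3:5  h4:0 ⇒ 10.
Leveled (A@1, B@1, C@1, D@3, E@2): h1:6  h2:7  h3:7  h4:2 ⇒ 7.
Reduction 10 − 7 = 3.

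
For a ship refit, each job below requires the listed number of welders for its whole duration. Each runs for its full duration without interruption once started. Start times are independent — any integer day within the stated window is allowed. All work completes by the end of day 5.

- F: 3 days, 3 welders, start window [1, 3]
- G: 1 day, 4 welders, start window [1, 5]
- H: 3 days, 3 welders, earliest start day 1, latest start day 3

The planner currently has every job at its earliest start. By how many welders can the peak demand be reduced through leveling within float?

4

Early-start peak: d1:10  d2:6  d3:6  d4:0  d5:0 ⇒ 10.
Leveled (F@1, G@4, H@1): d1:6  d2:6  d3:6  d4:4  d5:0 ⇒ 6.
Reduction 10 − 6 = 4.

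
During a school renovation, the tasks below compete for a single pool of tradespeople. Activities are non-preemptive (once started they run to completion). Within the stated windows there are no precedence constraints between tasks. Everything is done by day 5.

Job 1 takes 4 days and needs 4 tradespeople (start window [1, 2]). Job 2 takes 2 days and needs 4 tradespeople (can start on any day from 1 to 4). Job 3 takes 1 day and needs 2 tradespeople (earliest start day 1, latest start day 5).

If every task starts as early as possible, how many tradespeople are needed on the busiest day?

Early-start schedule: Job 1@1, Job 2@1, Job 3@1.
Load per day: day 1: 10, day 2: 8, day 3: 4, day 4: 4, day 5: 0.
Peak is 10.

10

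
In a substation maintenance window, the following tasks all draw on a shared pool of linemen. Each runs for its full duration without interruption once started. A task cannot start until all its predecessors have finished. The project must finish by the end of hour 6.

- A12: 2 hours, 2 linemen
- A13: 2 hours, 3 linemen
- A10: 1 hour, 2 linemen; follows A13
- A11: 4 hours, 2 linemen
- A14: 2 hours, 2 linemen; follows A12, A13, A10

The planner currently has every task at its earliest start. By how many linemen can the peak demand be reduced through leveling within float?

2

Early-start peak: h1:7  h2:7  h3:4  h4:4  h5:2  h6:0 ⇒ 7.
Leveled (A12@1, A13@1, A10@3, A11@3, A14@4): h1:5  h2:5  h3:4  h4:4  h5:4  h6:2 ⇒ 5.
Reduction 7 − 5 = 2.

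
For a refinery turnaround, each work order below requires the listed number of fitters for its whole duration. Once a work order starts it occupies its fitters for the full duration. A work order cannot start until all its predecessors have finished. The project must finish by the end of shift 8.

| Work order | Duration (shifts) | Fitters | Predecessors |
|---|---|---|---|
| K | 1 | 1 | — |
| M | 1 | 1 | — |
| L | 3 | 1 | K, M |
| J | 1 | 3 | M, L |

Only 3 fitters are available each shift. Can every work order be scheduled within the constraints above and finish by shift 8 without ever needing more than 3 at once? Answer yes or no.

Schedule K@1, M@1, L@2, J@5: s1:2  s2:1  s3:1  s4:1  s5:3  s6:0  s7:0  s8:0 — peak 3 ≤ 3.

yes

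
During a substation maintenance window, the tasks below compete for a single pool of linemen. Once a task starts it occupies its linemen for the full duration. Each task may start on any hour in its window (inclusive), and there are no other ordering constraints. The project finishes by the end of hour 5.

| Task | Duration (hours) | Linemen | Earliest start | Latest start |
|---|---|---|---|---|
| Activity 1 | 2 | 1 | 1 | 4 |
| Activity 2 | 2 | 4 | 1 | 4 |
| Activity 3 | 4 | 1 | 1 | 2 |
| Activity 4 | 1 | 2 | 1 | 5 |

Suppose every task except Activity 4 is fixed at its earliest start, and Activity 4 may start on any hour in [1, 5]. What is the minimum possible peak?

6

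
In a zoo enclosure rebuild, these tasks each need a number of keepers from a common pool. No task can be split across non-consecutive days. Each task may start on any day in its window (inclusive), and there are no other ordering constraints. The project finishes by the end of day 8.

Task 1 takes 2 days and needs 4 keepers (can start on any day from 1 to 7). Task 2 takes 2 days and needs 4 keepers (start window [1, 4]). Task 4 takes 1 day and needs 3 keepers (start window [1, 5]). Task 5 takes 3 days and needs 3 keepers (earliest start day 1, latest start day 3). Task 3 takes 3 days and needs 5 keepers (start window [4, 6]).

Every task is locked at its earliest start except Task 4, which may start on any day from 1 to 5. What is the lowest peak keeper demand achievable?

11

Task 4@1: d1:14  d2:11  d3:3  d4:5  d5:5  d6:5  d7:0  d8:0 → peak 14
Task 4@2: d1:11  d2:14  d3:3  d4:5  d5:5  d6:5  d7:0  d8:0 → peak 14
Task 4@3: d1:11  d2:11  d3:6  d4:5  d5:5  d6:5  d7:0  d8:0 → peak 11
Task 4@4: d1:11  d2:11  d3:3  d4:8  d5:5  d6:5  d7:0  d8:0 → peak 11
Task 4@5: d1:11  d2:11  d3:3  d4:5  d5:8  d6:5  d7:0  d8:0 → peak 11
Best is Task 4@3, peak 11.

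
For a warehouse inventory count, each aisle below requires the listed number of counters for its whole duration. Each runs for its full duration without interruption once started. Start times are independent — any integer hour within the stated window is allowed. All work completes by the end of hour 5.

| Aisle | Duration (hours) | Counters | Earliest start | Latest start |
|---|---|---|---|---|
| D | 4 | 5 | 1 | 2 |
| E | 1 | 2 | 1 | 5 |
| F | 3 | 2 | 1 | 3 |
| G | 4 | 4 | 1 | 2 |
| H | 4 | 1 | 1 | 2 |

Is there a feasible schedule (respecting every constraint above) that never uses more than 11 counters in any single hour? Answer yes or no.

no

The minimum achievable peak is 12; 11 < 12, so no feasible schedule stays within the cap.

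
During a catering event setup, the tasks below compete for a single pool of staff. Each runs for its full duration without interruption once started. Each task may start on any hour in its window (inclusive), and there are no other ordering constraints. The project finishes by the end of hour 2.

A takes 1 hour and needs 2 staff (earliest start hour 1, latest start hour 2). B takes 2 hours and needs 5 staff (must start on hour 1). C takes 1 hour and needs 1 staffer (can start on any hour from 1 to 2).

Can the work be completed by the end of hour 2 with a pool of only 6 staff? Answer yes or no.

no

Total staffer-hours = 13; over 2 hours the average is 13/2 > 6, so some hour must exceed 6.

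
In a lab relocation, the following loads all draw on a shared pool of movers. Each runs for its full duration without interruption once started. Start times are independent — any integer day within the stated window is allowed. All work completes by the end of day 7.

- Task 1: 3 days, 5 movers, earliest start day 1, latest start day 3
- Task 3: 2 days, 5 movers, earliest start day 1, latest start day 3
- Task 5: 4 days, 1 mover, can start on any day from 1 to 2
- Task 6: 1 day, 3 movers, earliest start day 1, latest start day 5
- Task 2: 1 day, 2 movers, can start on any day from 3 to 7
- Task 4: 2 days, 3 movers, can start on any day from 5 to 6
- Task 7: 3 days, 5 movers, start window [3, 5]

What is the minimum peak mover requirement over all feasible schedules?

10

Early-start (Task 1@1, Task 3@1, Task 5@1, Task 6@1, Task 2@3, Task 4@5, Task 7@3) gives peak 14: d1:14  d2:11  d3:13  d4:6  d5:8  d6:3  d7:0.
Shift Task 1→3, Task 4→6, Task 7→5.
Schedule Task 1@3, Task 3@1, Task 5@1, Task 6@1, Task 2@3, Task 4@6, Task 7@5: d1:9  d2:6  d3:8  d4:6  d5:10  d6:8  d7:8 — peak 10.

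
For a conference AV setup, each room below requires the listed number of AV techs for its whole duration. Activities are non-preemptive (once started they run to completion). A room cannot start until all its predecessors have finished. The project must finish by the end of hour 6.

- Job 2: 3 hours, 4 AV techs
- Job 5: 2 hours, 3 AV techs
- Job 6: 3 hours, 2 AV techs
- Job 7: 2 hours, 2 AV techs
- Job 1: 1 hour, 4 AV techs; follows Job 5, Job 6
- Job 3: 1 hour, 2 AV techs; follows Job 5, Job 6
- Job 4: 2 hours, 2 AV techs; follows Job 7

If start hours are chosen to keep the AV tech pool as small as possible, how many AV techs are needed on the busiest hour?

Early-start (Job 2@1, Job 5@1, Job 6@1, Job 7@1, Job 1@4, Job 3@4, Job 4@3) gives peak 11: h1:11  h2:11  h3:8  h4:8  h5:0  h6:0.
Shift Job 5→4, Job 6→3, Job 1→6, Job 3→6, Job 4→4.
Schedule Job 2@1, Job 5@4, Job 6@3, Job 7@1, Job 1@6, Job 3@6, Job 4@4: h1:6  h2:6  h3:6  h4:7  h5:7  h6:6 — peak 7.
Total AV tech-hours = 38 over 6 hours ⇒ peak ≥ ⌈38/6⌉ = 7, so 7 is optimal.

7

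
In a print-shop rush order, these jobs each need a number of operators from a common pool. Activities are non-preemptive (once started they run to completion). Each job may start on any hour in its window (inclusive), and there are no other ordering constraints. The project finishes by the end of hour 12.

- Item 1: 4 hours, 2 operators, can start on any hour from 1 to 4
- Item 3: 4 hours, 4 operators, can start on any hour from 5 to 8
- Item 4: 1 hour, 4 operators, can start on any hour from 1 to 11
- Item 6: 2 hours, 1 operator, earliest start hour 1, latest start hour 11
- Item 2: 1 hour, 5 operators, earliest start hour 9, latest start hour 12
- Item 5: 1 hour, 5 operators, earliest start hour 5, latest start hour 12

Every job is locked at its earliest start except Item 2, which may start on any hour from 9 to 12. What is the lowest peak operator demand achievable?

9

Item 2@9: h1:7  h2:3  h3:2  h4:2  h5:9  h6:4  h7:4  h8:4  h9:5  h10:0  h11:0  h12:0 → peak 9
Item 2@10: h1:7  h2:3  h3:2  h4:2  h5:9  h6:4  h7:4  h8:4  h9:0  h10:5  h11:0  h12:0 → peak 9
Item 2@11: h1:7  h2:3  h3:2  h4:2  h5:9  h6:4  h7:4  h8:4  h9:0  h10:0  h11:5  h12:0 → peak 9
Item 2@12: h1:7  h2:3  h3:2  h4:2  h5:9  h6:4  h7:4  h8:4  h9:0  h10:0  h11:0  h12:5 → peak 9
Best is Item 2@9, peak 9.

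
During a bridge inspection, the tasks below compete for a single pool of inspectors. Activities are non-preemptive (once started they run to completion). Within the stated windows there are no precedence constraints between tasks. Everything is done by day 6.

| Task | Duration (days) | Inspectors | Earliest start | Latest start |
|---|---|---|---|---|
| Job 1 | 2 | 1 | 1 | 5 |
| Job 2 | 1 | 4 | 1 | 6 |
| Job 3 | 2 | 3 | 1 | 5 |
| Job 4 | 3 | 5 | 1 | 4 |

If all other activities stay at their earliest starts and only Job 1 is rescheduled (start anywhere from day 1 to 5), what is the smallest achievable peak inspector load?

12

Job 1@1: d1:13  d2:9  d3:5  d4:0  d5:0  d6:0 → peak 13
Job 1@2: d1:12  d2:9  d3:6  d4:0  d5:0  d6:0 → peak 12
Job 1@3: d1:12  d2:8  d3:6  d4:1  d5:0  d6:0 → peak 12
Job 1@4: d1:12  d2:8  d3:5  d4:1  d5:1  d6:0 → peak 12
Job 1@5: d1:12  d2:8  d3:5  d4:0  d5:1  d6:1 → peak 12
Best is Job 1@2, peak 12.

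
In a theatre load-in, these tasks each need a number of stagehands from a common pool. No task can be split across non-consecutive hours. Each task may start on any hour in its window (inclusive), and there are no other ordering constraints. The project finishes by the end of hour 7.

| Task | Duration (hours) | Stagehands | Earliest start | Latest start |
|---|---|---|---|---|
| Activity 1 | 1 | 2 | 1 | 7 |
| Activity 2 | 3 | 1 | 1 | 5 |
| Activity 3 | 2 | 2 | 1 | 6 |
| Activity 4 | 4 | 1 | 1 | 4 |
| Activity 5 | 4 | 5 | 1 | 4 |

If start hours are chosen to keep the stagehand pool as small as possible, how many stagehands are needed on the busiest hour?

6

Early-start (Activity 1@1, Activity 2@1, Activity 3@1, Activity 4@1, Activity 5@1) gives peak 11: h1:11  h2:9  h3:7  h4:6  h5:0  h6:0  h7:0.
Shift Activity 5→4.
Schedule Activity 1@1, Activity 2@1, Activity 3@1, Activity 4@1, Activity 5@4: h1:6  h2:4  h3:2  h4:6  h5:5  h6:5  h7:5 — peak 6.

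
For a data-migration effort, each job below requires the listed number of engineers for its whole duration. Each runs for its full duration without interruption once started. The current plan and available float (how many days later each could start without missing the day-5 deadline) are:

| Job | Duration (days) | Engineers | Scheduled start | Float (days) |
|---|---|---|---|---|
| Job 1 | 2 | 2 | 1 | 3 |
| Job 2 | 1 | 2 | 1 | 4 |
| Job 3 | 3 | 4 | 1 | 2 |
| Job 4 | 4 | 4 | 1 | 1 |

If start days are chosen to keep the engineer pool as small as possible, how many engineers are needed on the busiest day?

8

Early-start (Job 1@1, Job 2@1, Job 3@1, Job 4@1) gives peak 12: d1:12  d2:10  d3:8  d4:4  d5:0.
Shift Job 3→3.
Schedule Job 1@1, Job 2@1, Job 3@3, Job 4@1: d1:8  d2:6  d3:8  d4:8  d5:4 — peak 8.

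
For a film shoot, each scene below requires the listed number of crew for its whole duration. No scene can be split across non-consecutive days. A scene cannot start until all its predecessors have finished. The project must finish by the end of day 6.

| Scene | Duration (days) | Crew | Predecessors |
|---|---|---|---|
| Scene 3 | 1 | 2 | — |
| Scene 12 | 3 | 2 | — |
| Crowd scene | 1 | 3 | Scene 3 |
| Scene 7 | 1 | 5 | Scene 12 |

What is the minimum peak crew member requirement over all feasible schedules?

5

Schedule Scene 3@1, Scene 12@1, Crowd scene@2, Scene 7@4: d1:4  d2:5  d3:2  d4:5  d5:0  d6:0 — peak 5.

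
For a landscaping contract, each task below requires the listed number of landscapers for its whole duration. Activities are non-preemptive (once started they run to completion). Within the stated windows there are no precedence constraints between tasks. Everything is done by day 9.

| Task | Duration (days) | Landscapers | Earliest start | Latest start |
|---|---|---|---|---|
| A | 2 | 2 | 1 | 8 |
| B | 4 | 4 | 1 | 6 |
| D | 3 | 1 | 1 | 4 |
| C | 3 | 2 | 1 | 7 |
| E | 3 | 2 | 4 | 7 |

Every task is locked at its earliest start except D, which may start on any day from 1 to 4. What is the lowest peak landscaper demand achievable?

8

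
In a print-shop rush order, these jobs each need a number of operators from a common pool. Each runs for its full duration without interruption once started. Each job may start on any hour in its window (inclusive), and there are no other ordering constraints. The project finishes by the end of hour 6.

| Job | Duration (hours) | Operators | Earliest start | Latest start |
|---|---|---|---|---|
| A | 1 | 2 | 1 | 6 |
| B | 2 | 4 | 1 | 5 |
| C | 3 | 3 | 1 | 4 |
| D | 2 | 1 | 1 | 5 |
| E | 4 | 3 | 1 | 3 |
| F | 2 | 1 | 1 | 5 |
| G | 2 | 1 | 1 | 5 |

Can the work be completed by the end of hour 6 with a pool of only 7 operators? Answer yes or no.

yes

Schedule A@1, B@1, C@2, D@3, E@3, F@5, G@5: h1:6  h2:7  h3:7  h4:7  h5:5  h6:5 — peak 7 ≤ 7.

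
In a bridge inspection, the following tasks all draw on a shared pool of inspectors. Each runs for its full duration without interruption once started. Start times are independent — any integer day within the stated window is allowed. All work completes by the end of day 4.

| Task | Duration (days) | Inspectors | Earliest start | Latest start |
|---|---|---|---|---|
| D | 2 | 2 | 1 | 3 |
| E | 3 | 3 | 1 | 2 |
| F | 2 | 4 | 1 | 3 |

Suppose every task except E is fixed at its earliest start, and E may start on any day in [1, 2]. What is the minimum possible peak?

E@1: d1:9  d2:9  d3:3  d4:0 → peak 9
E@2: d1:6  d2:9  d3:3  d4:3 → peak 9
Best is E@1, peak 9.

9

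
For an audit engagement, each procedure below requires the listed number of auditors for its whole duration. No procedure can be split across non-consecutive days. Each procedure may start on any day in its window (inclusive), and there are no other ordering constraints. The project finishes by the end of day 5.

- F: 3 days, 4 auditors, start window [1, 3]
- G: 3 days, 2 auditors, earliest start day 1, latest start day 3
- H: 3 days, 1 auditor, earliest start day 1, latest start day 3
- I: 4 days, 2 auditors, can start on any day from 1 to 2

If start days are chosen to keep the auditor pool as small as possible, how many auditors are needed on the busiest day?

9

Schedule F@1, G@1, H@1, I@1: d1:9  d2:9  d3:9  d4:2  d5:0 — peak 9.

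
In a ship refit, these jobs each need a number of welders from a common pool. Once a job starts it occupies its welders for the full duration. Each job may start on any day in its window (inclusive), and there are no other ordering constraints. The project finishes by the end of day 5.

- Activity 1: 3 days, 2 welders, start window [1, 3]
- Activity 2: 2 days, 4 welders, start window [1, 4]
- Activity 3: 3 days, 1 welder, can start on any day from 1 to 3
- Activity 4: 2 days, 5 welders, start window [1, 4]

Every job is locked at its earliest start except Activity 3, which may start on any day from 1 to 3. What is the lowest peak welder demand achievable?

Activity 3@1: d1:12  d2:12  d3:3  d4:0  d5:0 → peak 12
Activity 3@2: d1:11  d2:12  d3:3  d4:1  d5:0 → peak 12
Activity 3@3: d1:11  d2:11  d3:3  d4:1  d5:1 → peak 11
Best is Activity 3@3, peak 11.

11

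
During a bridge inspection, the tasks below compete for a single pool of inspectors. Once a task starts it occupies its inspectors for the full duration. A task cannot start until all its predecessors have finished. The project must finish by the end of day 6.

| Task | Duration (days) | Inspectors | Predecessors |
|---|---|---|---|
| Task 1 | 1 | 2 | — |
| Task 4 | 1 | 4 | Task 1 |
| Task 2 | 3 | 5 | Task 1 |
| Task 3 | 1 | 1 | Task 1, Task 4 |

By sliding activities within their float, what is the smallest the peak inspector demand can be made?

5

Early-start (Task 1@1, Task 4@2, Task 2@2, Task 3@3) gives peak 9: d1:2  d2:9  d3:6  d4:5  d5:0  d6:0.
Shift Task 2→3, Task 3→6.
Schedule Task 1@1, Task 4@2, Task 2@3, Task 3@6: d1:2  d2:4  d3:5  d4:5  d5:5  d6:1 — peak 5.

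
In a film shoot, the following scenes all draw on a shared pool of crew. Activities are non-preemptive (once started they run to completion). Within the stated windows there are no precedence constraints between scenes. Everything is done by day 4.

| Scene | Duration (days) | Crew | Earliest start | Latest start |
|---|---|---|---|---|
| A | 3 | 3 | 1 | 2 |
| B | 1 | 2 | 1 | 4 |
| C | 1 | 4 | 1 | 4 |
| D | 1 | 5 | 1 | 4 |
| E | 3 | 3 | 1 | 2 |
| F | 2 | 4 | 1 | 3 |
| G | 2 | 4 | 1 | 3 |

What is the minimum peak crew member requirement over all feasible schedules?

Early-start (A@1, B@1, C@1, D@1, E@1, F@1, G@1) gives peak 25: d1:25  d2:14  d3:6  d4:0.
Shift B→2, D→4, E→2, G→3.
Schedule A@1, B@2, C@1, D@4, E@2, F@1, G@3: d1:11  d2:12  d3:10  d4:12 — peak 12.
Total crew member-days = 45 over 4 days ⇒ peak ≥ ⌈45/4⌉ = 12, so 12 is optimal.

12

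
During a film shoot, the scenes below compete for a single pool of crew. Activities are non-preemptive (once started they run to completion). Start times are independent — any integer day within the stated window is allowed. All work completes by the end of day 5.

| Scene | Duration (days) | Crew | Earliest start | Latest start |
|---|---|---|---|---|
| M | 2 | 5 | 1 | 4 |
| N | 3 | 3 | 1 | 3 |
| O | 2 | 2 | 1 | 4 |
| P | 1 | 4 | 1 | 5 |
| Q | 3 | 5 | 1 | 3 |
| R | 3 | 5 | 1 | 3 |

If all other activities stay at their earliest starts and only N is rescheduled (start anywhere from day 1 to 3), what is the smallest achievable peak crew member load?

21

N@1: d1:24  d2:20  d3:13  d4:0  d5:0 → peak 24
N@2: d1:21  d2:20  d3:13  d4:3  d5:0 → peak 21
N@3: d1:21  d2:17  d3:13  d4:3  d5:3 → peak 21
Best is N@2, peak 21.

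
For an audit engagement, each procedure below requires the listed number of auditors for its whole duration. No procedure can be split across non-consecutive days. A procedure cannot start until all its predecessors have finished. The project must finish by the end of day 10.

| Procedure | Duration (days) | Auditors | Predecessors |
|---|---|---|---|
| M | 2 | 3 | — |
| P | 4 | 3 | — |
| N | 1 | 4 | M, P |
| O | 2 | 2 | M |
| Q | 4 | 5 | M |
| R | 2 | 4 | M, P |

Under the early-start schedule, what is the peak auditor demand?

13

Early-start schedule: M@1, P@1, N@5, O@3, Q@3, R@5.
Load per day: day 1: 6, day 2: 6, day 3: 10, day 4: 10, day 5: 13, day 6: 9, day 7: 0, day 8: 0, day 9: 0, day 10: 0.
Peak is 13.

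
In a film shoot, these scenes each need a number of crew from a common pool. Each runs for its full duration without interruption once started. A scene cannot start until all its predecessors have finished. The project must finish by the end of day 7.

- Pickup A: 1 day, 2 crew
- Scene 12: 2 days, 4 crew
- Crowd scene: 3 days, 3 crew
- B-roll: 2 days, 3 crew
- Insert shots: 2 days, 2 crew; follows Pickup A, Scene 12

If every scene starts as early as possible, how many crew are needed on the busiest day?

12

Early-start schedule: Pickup A@1, Scene 12@1, Crowd scene@1, B-roll@1, Insert shots@3.
Load per day: day 1: 12, day 2: 10, day 3: 5, day 4: 2, day 5: 0, day 6: 0, day 7: 0.
Peak is 12.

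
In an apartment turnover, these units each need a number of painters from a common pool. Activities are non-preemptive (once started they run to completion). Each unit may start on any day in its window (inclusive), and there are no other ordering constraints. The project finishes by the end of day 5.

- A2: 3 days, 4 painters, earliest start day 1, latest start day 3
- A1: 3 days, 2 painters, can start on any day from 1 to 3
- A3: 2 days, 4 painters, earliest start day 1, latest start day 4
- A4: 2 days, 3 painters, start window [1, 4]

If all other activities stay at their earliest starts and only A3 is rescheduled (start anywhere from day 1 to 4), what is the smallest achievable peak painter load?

9

A3@1: d1:13  d2:13  d3:6  d4:0  d5:0 → peak 13
A3@2: d1:9  d2:13  d3:10  d4:0  d5:0 → peak 13
A3@3: d1:9  d2:9  d3:10  d4:4  d5:0 → peak 10
A3@4: d1:9  d2:9  d3:6  d4:4  d5:4 → peak 9
Best is A3@4, peak 9.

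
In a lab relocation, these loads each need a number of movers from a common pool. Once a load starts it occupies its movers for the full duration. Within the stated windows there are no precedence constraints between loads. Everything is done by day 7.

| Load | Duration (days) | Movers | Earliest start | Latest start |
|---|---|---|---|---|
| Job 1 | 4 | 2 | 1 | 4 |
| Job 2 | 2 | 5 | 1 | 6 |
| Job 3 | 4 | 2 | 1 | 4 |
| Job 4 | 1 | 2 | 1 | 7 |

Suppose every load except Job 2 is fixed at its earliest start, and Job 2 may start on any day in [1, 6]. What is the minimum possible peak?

Job 2@1: d1:11  d2:9  d3:4  d4:4  d5:0  d6:0  d7:0 → peak 11
Job 2@2: d1:6  d2:9  d3:9  d4:4  d5:0  d6:0  d7:0 → peak 9
Job 2@3: d1:6  d2:4  d3:9  d4:9  d5:0  d6:0  d7:0 → peak 9
Job 2@4: d1:6  d2:4  d3:4  d4:9  d5:5  d6:0  d7:0 → peak 9
Job 2@5: d1:6  d2:4  d3:4  d4:4  d5:5  d6:5  d7:0 → peak 6
Job 2@6: d1:6  d2:4  d3:4  d4:4  d5:0  d6:5  d7:5 → peak 6
Best is Job 2@5, peak 6.

6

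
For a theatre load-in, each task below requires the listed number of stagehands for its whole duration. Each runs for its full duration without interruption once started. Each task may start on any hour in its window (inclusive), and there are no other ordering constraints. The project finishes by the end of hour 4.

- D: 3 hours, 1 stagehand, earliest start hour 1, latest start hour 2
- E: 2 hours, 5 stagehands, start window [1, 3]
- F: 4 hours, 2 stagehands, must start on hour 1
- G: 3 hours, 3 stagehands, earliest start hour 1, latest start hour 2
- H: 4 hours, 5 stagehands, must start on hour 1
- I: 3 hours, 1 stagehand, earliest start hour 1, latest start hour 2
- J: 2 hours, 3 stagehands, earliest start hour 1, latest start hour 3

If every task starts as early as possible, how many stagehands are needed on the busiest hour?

20

Early-start schedule: D@1, E@1, F@1, G@1, H@1, I@1, J@1.
Load per hour: hour 1: 20, hour 2: 20, hour 3: 12, hour 4: 7.
Peak is 20.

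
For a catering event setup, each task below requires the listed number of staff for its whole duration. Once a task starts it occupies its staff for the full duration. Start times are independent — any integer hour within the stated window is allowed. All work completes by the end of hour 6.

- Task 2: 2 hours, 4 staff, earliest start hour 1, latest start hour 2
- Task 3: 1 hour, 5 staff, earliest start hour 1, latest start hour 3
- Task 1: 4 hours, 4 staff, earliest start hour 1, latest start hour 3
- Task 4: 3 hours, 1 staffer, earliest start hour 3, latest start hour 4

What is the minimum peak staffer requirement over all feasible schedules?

Early-start (Task 2@1, Task 3@1, Task 1@1, Task 4@3) gives peak 13: h1:13  h2:8  h3:5  h4:5  h5:1  h6:0.
Shift Task 2→2, Task 1→2, Task 4→4.
Schedule Task 2@2, Task 3@1, Task 1@2, Task 4@4: h1:5  h2:8  h3:8  h4:5  h5:5  h6:1 — peak 8.

8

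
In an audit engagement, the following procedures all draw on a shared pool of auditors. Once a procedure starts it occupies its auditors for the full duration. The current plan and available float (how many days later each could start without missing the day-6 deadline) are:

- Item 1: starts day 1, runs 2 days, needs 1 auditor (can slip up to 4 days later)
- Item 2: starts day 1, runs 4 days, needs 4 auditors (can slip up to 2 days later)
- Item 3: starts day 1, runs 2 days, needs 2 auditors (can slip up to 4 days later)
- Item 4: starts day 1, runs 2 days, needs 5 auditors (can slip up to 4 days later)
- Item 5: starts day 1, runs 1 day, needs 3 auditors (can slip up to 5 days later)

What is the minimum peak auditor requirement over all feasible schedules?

Early-start (Item 1@1, Item 2@1, Item 3@1, Item 4@1, Item 5@1) gives peak 15: d1:15  d2:12  d3:4  d4:4  d5:0  d6:0.
Shift Item 4→5, Item 5→3.
Schedule Item 1@1, Item 2@1, Item 3@1, Item 4@5, Item 5@3: d1:7  d2:7  d3:7  d4:4  d5:5  d6:5 — peak 7.

7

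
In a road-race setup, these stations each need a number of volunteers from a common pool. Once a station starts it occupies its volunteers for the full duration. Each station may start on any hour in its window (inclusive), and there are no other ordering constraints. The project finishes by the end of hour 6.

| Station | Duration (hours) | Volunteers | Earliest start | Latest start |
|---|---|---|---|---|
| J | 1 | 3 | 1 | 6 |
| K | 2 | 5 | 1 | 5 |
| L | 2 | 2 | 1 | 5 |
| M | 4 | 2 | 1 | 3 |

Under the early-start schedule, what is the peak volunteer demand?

12

Early-start schedule: J@1, K@1, L@1, M@1.
Load per hour: hour 1: 12, hour 2: 9, hour 3: 2, hour 4: 2, hour 5: 0, hour 6: 0.
Peak is 12.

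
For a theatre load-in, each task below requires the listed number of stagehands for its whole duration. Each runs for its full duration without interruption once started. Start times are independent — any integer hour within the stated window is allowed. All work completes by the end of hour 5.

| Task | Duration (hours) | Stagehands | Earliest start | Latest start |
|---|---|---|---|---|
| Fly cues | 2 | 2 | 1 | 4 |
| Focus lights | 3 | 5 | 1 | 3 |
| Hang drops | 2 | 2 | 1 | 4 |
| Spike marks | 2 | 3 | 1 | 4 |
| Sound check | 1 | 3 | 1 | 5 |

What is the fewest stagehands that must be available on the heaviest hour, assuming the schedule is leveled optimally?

7

Early-start (Fly cues@1, Focus lights@1, Hang drops@1, Spike marks@1, Sound check@1) gives peak 15: h1:15  h2:12  h3:5  h4:0  h5:0.
Shift Hang drops→3, Spike marks→4, Sound check→5.
Schedule Fly cues@1, Focus lights@1, Hang drops@3, Spike marks@4, Sound check@5: h1:7  h2:7  h3:7  h4:5  h5:6 — peak 7.
Total stagehand-hours = 32 over 5 hours ⇒ peak ≥ ⌈32/5⌉ = 7, so 7 is optimal.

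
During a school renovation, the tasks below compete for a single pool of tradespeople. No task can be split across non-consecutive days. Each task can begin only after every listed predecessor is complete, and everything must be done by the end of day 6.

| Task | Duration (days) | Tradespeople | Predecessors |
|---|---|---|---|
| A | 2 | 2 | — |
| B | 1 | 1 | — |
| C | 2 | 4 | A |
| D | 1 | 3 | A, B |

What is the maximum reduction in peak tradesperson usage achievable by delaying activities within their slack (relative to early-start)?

Early-start peak: d1:3  d2:2  d3:7  d4:4  d5:0  d6:0 ⇒ 7.
Leveled (A@1, B@1, C@3, D@5): d1:3  d2:2  d3:4  d4:4  d5:3  d6:0 ⇒ 4.
Reduction 7 − 4 = 3.

3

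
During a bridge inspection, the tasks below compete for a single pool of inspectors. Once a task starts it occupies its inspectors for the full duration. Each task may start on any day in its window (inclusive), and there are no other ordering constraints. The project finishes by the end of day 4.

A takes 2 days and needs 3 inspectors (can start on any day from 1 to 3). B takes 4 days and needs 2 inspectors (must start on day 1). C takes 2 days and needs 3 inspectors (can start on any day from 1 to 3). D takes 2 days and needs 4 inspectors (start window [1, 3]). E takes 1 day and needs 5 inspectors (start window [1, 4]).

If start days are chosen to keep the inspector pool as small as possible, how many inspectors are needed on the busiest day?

10

Early-start (A@1, B@1, C@1, D@1, E@1) gives peak 17: d1:17  d2:12  d3:2  d4:2.
Shift C→2, D→3.
Schedule A@1, B@1, C@2, D@3, E@1: d1:10  d2:8  d3:9  d4:6 — peak 10.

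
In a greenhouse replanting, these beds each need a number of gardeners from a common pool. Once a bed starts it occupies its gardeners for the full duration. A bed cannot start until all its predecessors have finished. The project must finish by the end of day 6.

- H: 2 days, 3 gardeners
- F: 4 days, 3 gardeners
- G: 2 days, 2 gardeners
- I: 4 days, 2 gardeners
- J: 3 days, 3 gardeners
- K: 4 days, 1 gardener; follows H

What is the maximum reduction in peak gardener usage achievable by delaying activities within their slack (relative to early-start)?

4

Early-start peak: d1:13  d2:13  d3:9  d4:6  d5:1  d6:1 ⇒ 13.
Leveled (H@1, F@1, G@1, I@3, J@3, K@3): d1:8  d2:8  d3:9  d4:9  d5:6  d6:3 ⇒ 9.
Reduction 13 − 9 = 4.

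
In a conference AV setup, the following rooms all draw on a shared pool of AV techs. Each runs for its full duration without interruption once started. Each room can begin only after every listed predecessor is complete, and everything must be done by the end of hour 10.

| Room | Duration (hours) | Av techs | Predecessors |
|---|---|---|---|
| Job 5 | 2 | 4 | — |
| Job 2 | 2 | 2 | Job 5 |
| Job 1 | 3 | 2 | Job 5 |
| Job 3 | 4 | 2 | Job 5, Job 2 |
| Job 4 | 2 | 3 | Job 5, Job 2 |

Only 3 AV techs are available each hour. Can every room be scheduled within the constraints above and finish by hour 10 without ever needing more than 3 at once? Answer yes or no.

Total AV tech-hours = 32; over 10 hours the average is 32/10 > 3, so some hour must exceed 3.

no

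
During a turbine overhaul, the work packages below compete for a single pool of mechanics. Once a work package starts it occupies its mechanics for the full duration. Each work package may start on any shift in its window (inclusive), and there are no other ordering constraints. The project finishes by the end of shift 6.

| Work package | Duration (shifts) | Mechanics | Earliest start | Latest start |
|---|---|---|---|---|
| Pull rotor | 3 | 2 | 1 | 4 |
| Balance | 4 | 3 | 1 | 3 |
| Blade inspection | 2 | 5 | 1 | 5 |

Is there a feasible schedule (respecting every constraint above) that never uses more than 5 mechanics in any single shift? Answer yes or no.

yes

Schedule Pull rotor@1, Balance@1, Blade inspection@5: s1:5  s2:5  s3:5  s4:3  s5:5  s6:5 — peak 5 ≤ 5.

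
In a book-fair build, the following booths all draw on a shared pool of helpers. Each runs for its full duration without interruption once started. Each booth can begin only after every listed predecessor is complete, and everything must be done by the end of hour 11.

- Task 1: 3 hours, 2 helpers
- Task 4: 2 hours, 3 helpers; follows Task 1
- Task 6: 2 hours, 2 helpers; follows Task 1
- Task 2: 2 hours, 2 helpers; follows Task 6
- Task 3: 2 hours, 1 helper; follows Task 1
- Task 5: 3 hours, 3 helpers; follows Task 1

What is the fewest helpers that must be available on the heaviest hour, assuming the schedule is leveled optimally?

Early-start (Task 1@1, Task 4@4, Task 6@4, Task 2@6, Task 3@4, Task 5@4) gives peak 9: h1:2  h2:2  h3:2  h4:9  h5:9  h6:5  h7:2  h8:0  h9:0  h10:0  h11:0.
Shift Task 3→6, Task 5→8.
Schedule Task 1@1, Task 4@4, Task 6@4, Task 2@6, Task 3@6, Task 5@8: h1:2  h2:2  h3:2  h4:5  h5:5  h6:3  h7:3  h8:3  h9:3  h10:3  h11:0 — peak 5.

5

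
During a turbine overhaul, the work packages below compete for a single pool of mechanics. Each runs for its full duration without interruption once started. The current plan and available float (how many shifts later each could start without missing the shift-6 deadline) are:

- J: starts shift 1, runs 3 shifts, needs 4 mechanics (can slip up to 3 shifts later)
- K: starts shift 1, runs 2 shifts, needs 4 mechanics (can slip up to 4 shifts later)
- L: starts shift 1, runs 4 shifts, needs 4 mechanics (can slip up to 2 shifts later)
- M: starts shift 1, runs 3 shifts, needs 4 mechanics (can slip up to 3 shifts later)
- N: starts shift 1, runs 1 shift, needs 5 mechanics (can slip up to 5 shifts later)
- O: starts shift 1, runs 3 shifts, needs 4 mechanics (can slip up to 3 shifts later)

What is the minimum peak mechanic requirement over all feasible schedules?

Early-start (J@1, K@1, L@1, M@1, N@1, O@1) gives peak 25: s1:25  s2:20  s3:16  s4:4  s5:0  s6:0.
Shift M→3, N→6, O→4.
Schedule J@1, K@1, L@1, M@3, N@6, O@4: s1:12  s2:12  s3:12  s4:12  s5:8  s6:9 — peak 12.

12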